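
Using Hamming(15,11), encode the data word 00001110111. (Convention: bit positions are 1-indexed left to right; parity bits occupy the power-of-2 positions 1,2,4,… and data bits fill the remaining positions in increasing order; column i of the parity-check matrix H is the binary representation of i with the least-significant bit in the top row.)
Codeword c = d · G (mod 2), d = 00001110111:
  c[0] = d·G[:,0] = (00001110111)·(11011010101) mod 2 = 0+0+0+0+1+0+1+0+1+0+1 mod 2 = 0
  c[1] = d·G[:,1] = (00001110111)·(10110110011) mod 2 = 0+0+0+0+0+1+1+0+0+1+1 mod 2 = 0
  c[2] = d·G[:,2] = (00001110111)·(10000000000) mod 2 = 0+0+0+0+0+0+0+0+0+0+0 mod 2 = 0
  c[3] = d·G[:,3] = (00001110111)·(01110001111) mod 2 = 0+0+0+0+0+0+0+0+1+1+1 mod 2 = 1
  c[4] = d·G[:,4] = (00001110111)·(01000000000) mod 2 = 0+0+0+0+0+0+0+0+0+0+0 mod 2 = 0
  c[5] = d·G[:,5] = (00001110111)·(00100000000) mod 2 = 0+0+0+0+0+0+0+0+0+0+0 mod 2 = 0
  c[6] = d·G[:,6] = (00001110111)·(00010000000) mod 2 = 0+0+0+0+0+0+0+0+0+0+0 mod 2 = 0
  c[7] = d·G[:,7] = (00001110111)·(00001111111) mod 2 = 0+0+0+0+1+1+1+0+1+1+1 mod 2 = 0
  c[8] = d·G[:,8] = (00001110111)·(00001000000) mod 2 = 0+0+0+0+1+0+0+0+0+0+0 mod 2 = 1
  c[9] = d·G[:,9] = (00001110111)·(00000100000) mod 2 = 0+0+0+0+0+1+0+0+0+0+0 mod 2 = 1
  c[10] = d·G[:,10] = (00001110111)·(00000010000) mod 2 = 0+0+0+0+0+0+1+0+0+0+0 mod 2 = 1
  c[11] = d·G[:,11] = (00001110111)·(00000001000) mod 2 = 0+0+0+0+0+0+0+0+0+0+0 mod 2 = 0
  c[12] = d·G[:,12] = (00001110111)·(00000000100) mod 2 = 0+0+0+0+0+0+0+0+1+0+0 mod 2 = 1
  c[13] = d·G[:,13] = (00001110111)·(00000000010) mod 2 = 0+0+0+0+0+0+0+0+0+1+0 mod 2 = 1
  c[14] = d·G[:,14] = (00001110111)·(00000000001) mod 2 = 0+0+0+0+0+0+0+0+0+0+1 mod 2 = 1
Codeword = 000100001110111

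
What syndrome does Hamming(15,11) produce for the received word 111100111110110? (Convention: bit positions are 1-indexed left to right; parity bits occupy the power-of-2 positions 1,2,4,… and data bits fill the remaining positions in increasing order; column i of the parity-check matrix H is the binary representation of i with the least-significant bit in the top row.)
Syndrome s = H · r^T (mod 2), r = 111100111110110:
  s[0] = (101010101010101)·(111100111110110) mod 2 = 1+0+1+0+0+0+1+0+1+0+1+0+1+0+0 mod 2 = 0
  s[1] = (011001100110011)·(111100111110110) mod 2 = 0+1+1+0+0+0+1+0+0+1+1+0+0+1+0 mod 2 = 0
  s[2] = (000111100001111)·(111100111110110) mod 2 = 0+0+0+1+0+0+1+0+0+0+0+0+1+1+0 mod 2 = 0
  s[3] = (000000011111111)·(111100111110110) mod 2 = 0+0+0+0+0+0+0+1+1+1+1+0+1+1+0 mod 2 = 0
Syndrome = 0000
s = 0: no error detected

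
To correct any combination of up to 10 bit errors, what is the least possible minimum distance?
Correcting t errors requires d_min ≥ 2t + 1 = 2·10 + 1 = 21.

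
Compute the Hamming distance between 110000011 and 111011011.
XOR = 001011000, count of 1s = 3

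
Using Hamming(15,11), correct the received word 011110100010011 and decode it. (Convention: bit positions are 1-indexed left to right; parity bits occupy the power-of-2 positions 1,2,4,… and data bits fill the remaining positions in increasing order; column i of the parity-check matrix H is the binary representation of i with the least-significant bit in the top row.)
Syndrome s = H · r^T (mod 2), r = 011110100010011:
  s[0] = (101010101010101)·(011110100010011) mod 2 = 0+0+1+0+1+0+1+0+0+0+1+0+0+0+1 mod 2 = 1
  s[1] = (011001100110011)·(011110100010011) mod 2 = 0+1+1+0+0+0+1+0+0+0+1+0+0+1+1 mod 2 = 0
  s[2] = (000111100001111)·(011110100010011) mod 2 = 0+0+0+1+1+0+1+0+0+0+0+0+0+1+1 mod 2 = 1
  s[3] = (000000011111111)·(011110100010011) mod 2 = 0+0+0+0+0+0+0+0+0+0+1+0+0+1+1 mod 2 = 1
Syndrome = 1011
Column 13 of H equals this syndrome → error at bit 13 (1-indexed).
Flip bit 13: 011110100010011 → 011110100010111
Extract data bits at positions {3,5,6,7,9,10,11,12,13,14,15}: 11010010111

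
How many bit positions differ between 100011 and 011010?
XOR = 111001, count of 1s = 4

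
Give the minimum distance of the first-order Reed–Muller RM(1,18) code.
d_min = 131072 (RM(1,18) has length 262144 and minimum distance 2^(m−1) = 131072).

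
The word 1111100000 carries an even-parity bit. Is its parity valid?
Sum of all bits: 1+1+1+1+1+0+0+0+0+0 = 5; 5 mod 2 = 1. Result is 1 → parity error detected.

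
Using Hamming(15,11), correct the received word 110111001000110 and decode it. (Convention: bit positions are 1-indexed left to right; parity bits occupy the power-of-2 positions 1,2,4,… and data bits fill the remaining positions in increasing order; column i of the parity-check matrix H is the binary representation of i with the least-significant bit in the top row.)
Syndrome s = H · r^T (mod 2), r = 110111001000110:
  s[0] = (101010101010101)·(110111001000110) mod 2 = 1+0+0+0+1+0+0+0+1+0+0+0+1+0+0 mod 2 = 0
  s[1] = (011001100110011)·(110111001000110) mod 2 = 0+1+0+0+0+1+0+0+0+0+0+0+0+1+0 mod 2 = 1
  s[2] = (000111100001111)·(110111001000110) mod 2 = 0+0+0+1+1+1+0+0+0+0+0+0+1+1+0 mod 2 = 1
  s[3] = (000000011111111)·(110111001000110) mod 2 = 0+0+0+0+0+0+0+0+1+0+0+0+1+1+0 mod 2 = 1
Syndrome = 0111
Column 14 of H equals this syndrome → error at bit 14 (1-indexed).
Flip bit 14: 110111001000110 → 110111001000100
Extract data bits at positions {3,5,6,7,9,10,11,12,13,14,15}: 01101000100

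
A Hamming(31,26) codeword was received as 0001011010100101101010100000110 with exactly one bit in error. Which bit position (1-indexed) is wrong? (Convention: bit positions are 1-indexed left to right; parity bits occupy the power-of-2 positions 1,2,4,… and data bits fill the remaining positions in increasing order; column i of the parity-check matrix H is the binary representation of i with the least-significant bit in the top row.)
Syndrome s = H · r^T (mod 2), r = 0001011010100101101010100000110:
  s[0] = (1010101010101010101010101010101)·(0001011010100101101010100000110) mod 2 = 0+0+0+0+0+0+1+0+1+0+1+0+0+0+0+0+1+0+1+0+1+0+1+0+0+0+0+0+1+0+0 mod 2 = 0
  s[1] = (0110011001100110011001100110011)·(0001011010100101101010100000110) mod 2 = 0+0+0+0+0+1+1+0+0+0+1+0+0+1+0+0+0+0+1+0+0+0+1+0+0+0+0+0+0+1+0 mod 2 = 1
  s[2] = (0001111000011110000111100001111)·(0001011010100101101010100000110) mod 2 = 0+0+0+1+0+1+1+0+0+0+0+0+0+1+0+0+0+0+0+0+1+0+1+0+0+0+0+0+1+1+0 mod 2 = 0
  s[3] = (0000000111111110000000011111111)·(0001011010100101101010100000110) mod 2 = 0+0+0+0+0+0+0+0+1+0+1+0+0+1+0+0+0+0+0+0+0+0+0+0+0+0+0+0+1+1+0 mod 2 = 1
  s[4] = (0000000000000001111111111111111)·(0001011010100101101010100000110) mod 2 = 0+0+0+0+0+0+0+0+0+0+0+0+0+0+0+1+1+0+1+0+1+0+1+0+0+0+0+0+1+1+0 mod 2 = 1
Syndrome = 01011
Column i of H is the binary representation of i, so the syndrome is the binary index of the flipped bit.
Read s = 01011 with s[0] as LSB: 0·2^0 + 1·2^1 + 0·2^2 + 1·2^3 + 1·2^4 = 26.
Error is at bit position 26.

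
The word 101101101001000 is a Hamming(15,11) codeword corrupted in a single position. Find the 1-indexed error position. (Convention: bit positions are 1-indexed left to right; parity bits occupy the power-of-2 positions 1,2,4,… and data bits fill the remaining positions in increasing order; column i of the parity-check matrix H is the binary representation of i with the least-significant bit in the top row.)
Syndrome s = H · r^T (mod 2), r = 101101101001000:
  s[0] = (101010101010101)·(101101101001000) mod 2 = 1+0+1+0+0+0+1+0+1+0+0+0+0+0+0 mod 2 = 0
  s[1] = (011001100110011)·(101101101001000) mod 2 = 0+0+1+0+0+1+1+0+0+0+0+0+0+0+0 mod 2 = 1
  s[2] = (000111100001111)·(101101101001000) mod 2 = 0+0+0+1+0+1+1+0+0+0+0+1+0+0+0 mod 2 = 0
  s[3] = (000000011111111)·(101101101001000) mod 2 = 0+0+0+0+0+0+0+0+1+0+0+1+0+0+0 mod 2 = 0
Syndrome = 0100
Column i of H is the binary representation of i, so the syndrome is the binary index of the flipped bit.
Read s = 0100 with s[0] as LSB: 0·2^0 + 1·2^1 + 0·2^2 + 0·2^3 = 2.
Error is at bit position 2.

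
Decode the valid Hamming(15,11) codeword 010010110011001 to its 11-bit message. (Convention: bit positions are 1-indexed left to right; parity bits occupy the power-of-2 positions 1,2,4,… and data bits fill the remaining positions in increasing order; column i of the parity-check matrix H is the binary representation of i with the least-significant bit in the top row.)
Parity bits occupy power-of-2 positions; data bits are at positions {3,5,6,7,9,10,11,12,13,14,15} (1-indexed).
Extract: c[3]=0 c[5]=1 c[6]=0 c[7]=1 c[9]=0 c[10]=0 c[11]=1 c[12]=1 c[13]=0 c[14]=0 c[15]=1
Data = 01010011001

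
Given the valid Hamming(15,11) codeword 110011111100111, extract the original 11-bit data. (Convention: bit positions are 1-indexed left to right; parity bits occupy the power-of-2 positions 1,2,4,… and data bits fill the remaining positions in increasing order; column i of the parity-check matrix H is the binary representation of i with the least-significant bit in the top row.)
Parity bits occupy power-of-2 positions; data bits are at positions {3,5,6,7,9,10,11,12,13,14,15} (1-indexed).
Extract: c[3]=0 c[5]=1 c[6]=1 c[7]=1 c[9]=1 c[10]=1 c[11]=0 c[12]=0 c[13]=1 c[14]=1 c[15]=1
Data = 01111100111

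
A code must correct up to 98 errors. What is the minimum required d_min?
Correcting t errors requires d_min ≥ 2t + 1 = 2·98 + 1 = 197.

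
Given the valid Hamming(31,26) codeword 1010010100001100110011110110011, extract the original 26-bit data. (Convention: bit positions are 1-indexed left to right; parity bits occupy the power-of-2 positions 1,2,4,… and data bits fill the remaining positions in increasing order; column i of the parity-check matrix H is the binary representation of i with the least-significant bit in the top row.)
Parity bits occupy power-of-2 positions; data bits are at positions {3,5,6,7,9,10,11,12,13,14,15,17,18,19,20,21,22,23,24,25,26,27,28,29,30,31} (1-indexed).
Extract: c[3]=1 c[5]=0 c[6]=1 c[7]=0 c[9]=0 c[10]=0 c[11]=0 c[12]=0 c[13]=1 c[14]=1 c[15]=0 c[17]=1 c[18]=1 c[19]=0 c[20]=0 c[21]=1 c[22]=1 c[23]=1 c[24]=1 c[25]=0 c[26]=1 c[27]=1 c[28]=0 c[29]=0 c[30]=1 c[31]=1
Data = 10100000110110011110110011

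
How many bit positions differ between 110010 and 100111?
XOR = 010101, count of 1s = 3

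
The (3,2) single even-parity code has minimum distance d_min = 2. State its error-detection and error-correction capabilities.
Detection only: up to d_min − 1 = 1 errors.
Correction: up to ⌊(d_min − 1)/2⌋ = ⌊1/2⌋ = 0 errors.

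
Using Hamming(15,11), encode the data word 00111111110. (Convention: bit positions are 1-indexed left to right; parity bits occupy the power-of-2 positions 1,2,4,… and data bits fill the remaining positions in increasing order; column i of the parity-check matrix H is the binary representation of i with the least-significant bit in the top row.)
Codeword c = d · G (mod 2), d = 00111111110:
  c[0] = d·G[:,0] = (00111111110)·(11011010101) mod 2 = 0+0+0+1+1+0+1+0+1+0+0 mod 2 = 0
  c[1] = d·G[:,1] = (00111111110)·(10110110011) mod 2 = 0+0+1+1+0+1+1+0+0+1+0 mod 2 = 1
  c[2] = d·G[:,2] = (00111111110)·(10000000000) mod 2 = 0+0+0+0+0+0+0+0+0+0+0 mod 2 = 0
  c[3] = d·G[:,3] = (00111111110)·(01110001111) mod 2 = 0+0+1+1+0+0+0+1+1+1+0 mod 2 = 1
  c[4] = d·G[:,4] = (00111111110)·(01000000000) mod 2 = 0+0+0+0+0+0+0+0+0+0+0 mod 2 = 0
  c[5] = d·G[:,5] = (00111111110)·(00100000000) mod 2 = 0+0+1+0+0+0+0+0+0+0+0 mod 2 = 1
  c[6] = d·G[:,6] = (00111111110)·(00010000000) mod 2 = 0+0+0+1+0+0+0+0+0+0+0 mod 2 = 1
  c[7] = d·G[:,7] = (00111111110)·(00001111111) mod 2 = 0+0+0+0+1+1+1+1+1+1+0 mod 2 = 0
  c[8] = d·G[:,8] = (00111111110)·(00001000000) mod 2 = 0+0+0+0+1+0+0+0+0+0+0 mod 2 = 1
  c[9] = d·G[:,9] = (00111111110)·(00000100000) mod 2 = 0+0+0+0+0+1+0+0+0+0+0 mod 2 = 1
  c[10] = d·G[:,10] = (00111111110)·(00000010000) mod 2 = 0+0+0+0+0+0+1+0+0+0+0 mod 2 = 1
  c[11] = d·G[:,11] = (00111111110)·(00000001000) mod 2 = 0+0+0+0+0+0+0+1+0+0+0 mod 2 = 1
  c[12] = d·G[:,12] = (00111111110)·(00000000100) mod 2 = 0+0+0+0+0+0+0+0+1+0+0 mod 2 = 1
  c[13] = d·G[:,13] = (00111111110)·(00000000010) mod 2 = 0+0+0+0+0+0+0+0+0+1+0 mod 2 = 1
  c[14] = d·G[:,14] = (00111111110)·(00000000001) mod 2 = 0+0+0+0+0+0+0+0+0+0+0 mod 2 = 0
Codeword = 010101101111110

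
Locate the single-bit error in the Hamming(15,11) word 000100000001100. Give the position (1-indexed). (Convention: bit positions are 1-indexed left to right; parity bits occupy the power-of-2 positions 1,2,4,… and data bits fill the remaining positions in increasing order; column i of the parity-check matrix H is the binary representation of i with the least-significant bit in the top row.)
Syndrome s = H · r^T (mod 2), r = 000100000001100:
  s[0] = (101010101010101)·(000100000001100) mod 2 = 0+0+0+0+0+0+0+0+0+0+0+0+1+0+0 mod 2 = 1
  s[1] = (011001100110011)·(000100000001100) mod 2 = 0+0+0+0+0+0+0+0+0+0+0+0+0+0+0 mod 2 = 0
  s[2] = (000111100001111)·(000100000001100) mod 2 = 0+0+0+1+0+0+0+0+0+0+0+1+1+0+0 mod 2 = 1
  s[3] = (000000011111111)·(000100000001100) mod 2 = 0+0+0+0+0+0+0+0+0+0+0+1+1+0+0 mod 2 = 0
Syndrome = 1010
Column i of H is the binary representation of i, so the syndrome is the binary index of the flipped bit.
Read s = 1010 with s[0] as LSB: 1·2^0 + 0·2^1 + 1·2^2 + 0·2^3 = 5.
Error is at bit position 5.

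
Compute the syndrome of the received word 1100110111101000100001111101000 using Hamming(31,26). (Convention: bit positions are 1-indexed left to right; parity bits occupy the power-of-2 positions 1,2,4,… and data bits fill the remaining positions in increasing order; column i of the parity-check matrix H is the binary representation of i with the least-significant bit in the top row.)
Syndrome s = H · r^T (mod 2), r = 1100110111101000100001111101000:
  s[0] = (1010101010101010101010101010101)·(1100110111101000100001111101000) mod 2 = 1+0+0+0+1+0+0+0+1+0+1+0+1+0+0+0+1+0+0+0+0+0+1+0+1+0+0+0+0+0+0 mod 2 = 0
  s[1] = (0110011001100110011001100110011)·(1100110111101000100001111101000) mod 2 = 0+1+0+0+0+1+0+0+0+1+1+0+0+0+0+0+0+0+0+0+0+1+1+0+0+1+0+0+0+0+0 mod 2 = 1
  s[2] = (0001111000011110000111100001111)·(1100110111101000100001111101000) mod 2 = 0+0+0+0+1+1+0+0+0+0+0+0+1+0+0+0+0+0+0+0+0+1+1+0+0+0+0+1+0+0+0 mod 2 = 0
  s[3] = (0000000111111110000000011111111)·(1100110111101000100001111101000) mod 2 = 0+0+0+0+0+0+0+1+1+1+1+0+1+0+0+0+0+0+0+0+0+0+0+1+1+1+0+1+0+0+0 mod 2 = 1
  s[4] = (0000000000000001111111111111111)·(1100110111101000100001111101000) mod 2 = 0+0+0+0+0+0+0+0+0+0+0+0+0+0+0+0+1+0+0+0+0+1+1+1+1+1+0+1+0+0+0 mod 2 = 1
Syndrome = 01011
Non-zero syndrome: error at position 26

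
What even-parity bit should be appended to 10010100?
Sum of data bits: 1+0+0+1+0+1+0+0 = 3.
3 mod 2 = 1, so parity bit = 1.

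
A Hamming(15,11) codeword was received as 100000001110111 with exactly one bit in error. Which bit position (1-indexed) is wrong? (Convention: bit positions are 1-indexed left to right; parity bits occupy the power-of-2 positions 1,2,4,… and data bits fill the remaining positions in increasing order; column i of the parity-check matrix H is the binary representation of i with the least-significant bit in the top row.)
Syndrome s = H · r^T (mod 2), r = 100000001110111:
  s[0] = (101010101010101)·(100000001110111) mod 2 = 1+0+0+0+0+0+0+0+1+0+1+0+1+0+1 mod 2 = 1
  s[1] = (011001100110011)·(100000001110111) mod 2 = 0+0+0+0+0+0+0+0+0+1+1+0+0+1+1 mod 2 = 0
  s[2] = (000111100001111)·(100000001110111) mod 2 = 0+0+0+0+0+0+0+0+0+0+0+0+1+1+1 mod 2 = 1
  s[3] = (000000011111111)·(100000001110111) mod 2 = 0+0+0+0+0+0+0+0+1+1+1+0+1+1+1 mod 2 = 0
Syndrome = 1010
Column i of H is the binary representation of i, so the syndrome is the binary index of the flipped bit.
Read s = 1010 with s[0] as LSB: 1·2^0 + 0·2^1 + 1·2^2 + 0·2^3 = 5.
Error is at bit position 5.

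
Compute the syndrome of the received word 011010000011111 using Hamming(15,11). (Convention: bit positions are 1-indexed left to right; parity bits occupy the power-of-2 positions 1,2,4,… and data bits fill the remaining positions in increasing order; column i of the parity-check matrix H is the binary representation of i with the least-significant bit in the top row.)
Syndrome s = H · r^T (mod 2), r = 011010000011111:
  s[0] = (101010101010101)·(011010000011111) mod 2 = 0+0+1+0+1+0+0+0+0+0+1+0+1+0+1 mod 2 = 1
  s[1] = (011001100110011)·(011010000011111) mod 2 = 0+1+1+0+0+0+0+0+0+0+1+0+0+1+1 mod 2 = 1
  s[2] = (000111100001111)·(011010000011111) mod 2 = 0+0+0+0+1+0+0+0+0+0+0+1+1+1+1 mod 2 = 1
  s[3] = (000000011111111)·(011010000011111) mod 2 = 0+0+0+0+0+0+0+0+0+0+1+1+1+1+1 mod 2 = 1
Syndrome = 1111
Non-zero syndrome: error at position 15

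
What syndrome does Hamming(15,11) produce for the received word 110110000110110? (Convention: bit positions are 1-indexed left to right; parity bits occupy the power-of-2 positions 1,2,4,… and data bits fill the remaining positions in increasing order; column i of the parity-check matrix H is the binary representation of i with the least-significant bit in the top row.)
Syndrome s = H · r^T (mod 2), r = 110110000110110:
  s[0] = (101010101010101)·(110110000110110) mod 2 = 1+0+0+0+1+0+0+0+0+0+1+0+1+0+0 mod 2 = 0
  s[1] = (011001100110011)·(110110000110110) mod 2 = 0+1+0+0+0+0+0+0+0+1+1+0+0+1+0 mod 2 = 0
  s[2] = (000111100001111)·(110110000110110) mod 2 = 0+0+0+1+1+0+0+0+0+0+0+0+1+1+0 mod 2 = 0
  s[3] = (000000011111111)·(110110000110110) mod 2 = 0+0+0+0+0+0+0+0+0+1+1+0+1+1+0 mod 2 = 0
Syndrome = 0000
s = 0: no error detected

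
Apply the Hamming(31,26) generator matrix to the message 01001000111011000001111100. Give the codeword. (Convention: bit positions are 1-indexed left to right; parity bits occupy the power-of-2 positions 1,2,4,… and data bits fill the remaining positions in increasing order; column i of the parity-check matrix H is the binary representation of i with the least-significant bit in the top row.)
Codeword c = d · G (mod 2), d = 01001000111011000001111100:
  c[0] = d·G[:,0] = (01001000111011000001111100)·(11011010101101010101010101) mod 2 = 0+1+0+0+1+0+0+0+1+0+1+0+0+1+0+0+0+0+0+1+0+1+0+1+0+0 mod 2 = 0
  c[1] = d·G[:,1] = (01001000111011000001111100)·(10110110011011001100110011) mod 2 = 0+0+0+0+0+0+0+0+0+1+1+0+1+1+0+0+0+0+0+0+1+1+0+0+0+0 mod 2 = 0
  c[2] = d·G[:,2] = (01001000111011000001111100)·(10000000000000000000000000) mod 2 = 0+0+0+0+0+0+0+0+0+0+0+0+0+0+0+0+0+0+0+0+0+0+0+0+0+0 mod 2 = 0
  c[3] = d·G[:,3] = (01001000111011000001111100)·(01110001111000111100001111) mod 2 = 0+1+0+0+0+0+0+0+1+1+1+0+0+0+0+0+0+0+0+0+0+0+1+1+0+0 mod 2 = 0
  c[4] = d·G[:,4] = (01001000111011000001111100)·(01000000000000000000000000) mod 2 = 0+1+0+0+0+0+0+0+0+0+0+0+0+0+0+0+0+0+0+0+0+0+0+0+0+0 mod 2 = 1
  c[5] = d·G[:,5] = (01001000111011000001111100)·(00100000000000000000000000) mod 2 = 0+0+0+0+0+0+0+0+0+0+0+0+0+0+0+0+0+0+0+0+0+0+0+0+0+0 mod 2 = 0
  c[6] = d·G[:,6] = (01001000111011000001111100)·(00010000000000000000000000) mod 2 = 0+0+0+0+0+0+0+0+0+0+0+0+0+0+0+0+0+0+0+0+0+0+0+0+0+0 mod 2 = 0
  c[7] = d·G[:,7] = (01001000111011000001111100)·(00001111111000000011111111) mod 2 = 0+0+0+0+1+0+0+0+1+1+1+0+0+0+0+0+0+0+0+1+1+1+1+1+0+0 mod 2 = 1
  c[8] = d·G[:,8] = (01001000111011000001111100)·(00001000000000000000000000) mod 2 = 0+0+0+0+1+0+0+0+0+0+0+0+0+0+0+0+0+0+0+0+0+0+0+0+0+0 mod 2 = 1
  c[9] = d·G[:,9] = (01001000111011000001111100)·(00000100000000000000000000) mod 2 = 0+0+0+0+0+0+0+0+0+0+0+0+0+0+0+0+0+0+0+0+0+0+0+0+0+0 mod 2 = 0
  c[10] = d·G[:,10] = (01001000111011000001111100)·(00000010000000000000000000) mod 2 = 0+0+0+0+0+0+0+0+0+0+0+0+0+0+0+0+0+0+0+0+0+0+0+0+0+0 mod 2 = 0
  c[11] = d·G[:,11] = (01001000111011000001111100)·(00000001000000000000000000) mod 2 = 0+0+0+0+0+0+0+0+0+0+0+0+0+0+0+0+0+0+0+0+0+0+0+0+0+0 mod 2 = 0
  c[12] = d·G[:,12] = (01001000111011000001111100)·(00000000100000000000000000) mod 2 = 0+0+0+0+0+0+0+0+1+0+0+0+0+0+0+0+0+0+0+0+0+0+0+0+0+0 mod 2 = 1
  c[13] = d·G[:,13] = (01001000111011000001111100)·(00000000010000000000000000) mod 2 = 0+0+0+0+0+0+0+0+0+1+0+0+0+0+0+0+0+0+0+0+0+0+0+0+0+0 mod 2 = 1
  c[14] = d·G[:,14] = (01001000111011000001111100)·(00000000001000000000000000) mod 2 = 0+0+0+0+0+0+0+0+0+0+1+0+0+0+0+0+0+0+0+0+0+0+0+0+0+0 mod 2 = 1
  c[15] = d·G[:,15] = (01001000111011000001111100)·(00000000000111111111111111) mod 2 = 0+0+0+0+0+0+0+0+0+0+0+0+1+1+0+0+0+0+0+1+1+1+1+1+0+0 mod 2 = 1
  c[16] = d·G[:,16] = (01001000111011000001111100)·(00000000000100000000000000) mod 2 = 0+0+0+0+0+0+0+0+0+0+0+0+0+0+0+0+0+0+0+0+0+0+0+0+0+0 mod 2 = 0
  c[17] = d·G[:,17] = (01001000111011000001111100)·(00000000000010000000000000) mod 2 = 0+0+0+0+0+0+0+0+0+0+0+0+1+0+0+0+0+0+0+0+0+0+0+0+0+0 mod 2 = 1
  c[18] = d·G[:,18] = (01001000111011000001111100)·(00000000000001000000000000) mod 2 = 0+0+0+0+0+0+0+0+0+0+0+0+0+1+0+0+0+0+0+0+0+0+0+0+0+0 mod 2 = 1
  c[19] = d·G[:,19] = (01001000111011000001111100)·(00000000000000100000000000) mod 2 = 0+0+0+0+0+0+0+0+0+0+0+0+0+0+0+0+0+0+0+0+0+0+0+0+0+0 mod 2 = 0
  c[20] = d·G[:,20] = (01001000111011000001111100)·(00000000000000010000000000) mod 2 = 0+0+0+0+0+0+0+0+0+0+0+0+0+0+0+0+0+0+0+0+0+0+0+0+0+0 mod 2 = 0
  c[21] = d·G[:,21] = (01001000111011000001111100)·(00000000000000001000000000) mod 2 = 0+0+0+0+0+0+0+0+0+0+0+0+0+0+0+0+0+0+0+0+0+0+0+0+0+0 mod 2 = 0
  c[22] = d·G[:,22] = (01001000111011000001111100)·(00000000000000000100000000) mod 2 = 0+0+0+0+0+0+0+0+0+0+0+0+0+0+0+0+0+0+0+0+0+0+0+0+0+0 mod 2 = 0
  c[23] = d·G[:,23] = (01001000111011000001111100)·(00000000000000000010000000) mod 2 = 0+0+0+0+0+0+0+0+0+0+0+0+0+0+0+0+0+0+0+0+0+0+0+0+0+0 mod 2 = 0
  c[24] = d·G[:,24] = (01001000111011000001111100)·(00000000000000000001000000) mod 2 = 0+0+0+0+0+0+0+0+0+0+0+0+0+0+0+0+0+0+0+1+0+0+0+0+0+0 mod 2 = 1
  c[25] = d·G[:,25] = (01001000111011000001111100)·(00000000000000000000100000) mod 2 = 0+0+0+0+0+0+0+0+0+0+0+0+0+0+0+0+0+0+0+0+1+0+0+0+0+0 mod 2 = 1
  c[26] = d·G[:,26] = (01001000111011000001111100)·(00000000000000000000010000) mod 2 = 0+0+0+0+0+0+0+0+0+0+0+0+0+0+0+0+0+0+0+0+0+1+0+0+0+0 mod 2 = 1
  c[27] = d·G[:,27] = (01001000111011000001111100)·(00000000000000000000001000) mod 2 = 0+0+0+0+0+0+0+0+0+0+0+0+0+0+0+0+0+0+0+0+0+0+1+0+0+0 mod 2 = 1
  c[28] = d·G[:,28] = (01001000111011000001111100)·(00000000000000000000000100) mod 2 = 0+0+0+0+0+0+0+0+0+0+0+0+0+0+0+0+0+0+0+0+0+0+0+1+0+0 mod 2 = 1
  c[29] = d·G[:,29] = (01001000111011000001111100)·(00000000000000000000000010) mod 2 = 0+0+0+0+0+0+0+0+0+0+0+0+0+0+0+0+0+0+0+0+0+0+0+0+0+0 mod 2 = 0
  c[30] = d·G[:,30] = (01001000111011000001111100)·(00000000000000000000000001) mod 2 = 0+0+0+0+0+0+0+0+0+0+0+0+0+0+0+0+0+0+0+0+0+0+0+0+0+0 mod 2 = 0
Codeword = 0000100110001111011000001111100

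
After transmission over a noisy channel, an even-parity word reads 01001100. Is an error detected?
Sum of received bits: 0+1+0+0+1+1+0+0 = 3; 3 mod 2 = 1. Result is 1 ≠ 0 → error detected.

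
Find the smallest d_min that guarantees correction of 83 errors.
Correcting t errors requires d_min ≥ 2t + 1 = 2·83 + 1 = 167.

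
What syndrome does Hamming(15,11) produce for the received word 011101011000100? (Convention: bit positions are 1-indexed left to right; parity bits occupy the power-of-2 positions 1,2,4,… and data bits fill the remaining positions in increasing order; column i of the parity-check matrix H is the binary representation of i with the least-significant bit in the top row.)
Syndrome s = H · r^T (mod 2), r = 011101011000100:
  s[0] = (101010101010101)·(011101011000100) mod 2 = 0+0+1+0+0+0+0+0+1+0+0+0+1+0+0 mod 2 = 1
  s[1] = (011001100110011)·(011101011000100) mod 2 = 0+1+1+0+0+1+0+0+0+0+0+0+0+0+0 mod 2 = 1
  s[2] = (000111100001111)·(011101011000100) mod 2 = 0+0+0+1+0+1+0+0+0+0+0+0+1+0+0 mod 2 = 1
  s[3] = (000000011111111)·(011101011000100) mod 2 = 0+0+0+0+0+0+0+1+1+0+0+0+1+0+0 mod 2 = 1
Syndrome = 1111
Non-zero syndrome: error at position 15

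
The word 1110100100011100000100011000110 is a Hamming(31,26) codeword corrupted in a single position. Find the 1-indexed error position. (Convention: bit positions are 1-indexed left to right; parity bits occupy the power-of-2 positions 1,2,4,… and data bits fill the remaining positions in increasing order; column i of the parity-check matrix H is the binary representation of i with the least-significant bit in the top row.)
Syndrome s = H · r^T (mod 2), r = 1110100100011100000100011000110:
  s[0] = (1010101010101010101010101010101)·(1110100100011100000100011000110) mod 2 = 1+0+1+0+1+0+0+0+0+0+0+0+1+0+0+0+0+0+0+0+0+0+0+0+1+0+0+0+1+0+0 mod 2 = 0
  s[1] = (0110011001100110011001100110011)·(1110100100011100000100011000110) mod 2 = 0+1+1+0+0+0+0+0+0+0+0+0+0+1+0+0+0+0+0+0+0+0+0+0+0+0+0+0+0+1+0 mod 2 = 0
  s[2] = (0001111000011110000111100001111)·(1110100100011100000100011000110) mod 2 = 0+0+0+0+1+0+0+0+0+0+0+1+1+1+0+0+0+0+0+1+0+0+0+0+0+0+0+0+1+1+0 mod 2 = 1
  s[3] = (0000000111111110000000011111111)·(1110100100011100000100011000110) mod 2 = 0+0+0+0+0+0+0+1+0+0+0+1+1+1+0+0+0+0+0+0+0+0+0+1+1+0+0+0+1+1+0 mod 2 = 0
  s[4] = (0000000000000001111111111111111)·(1110100100011100000100011000110) mod 2 = 0+0+0+0+0+0+0+0+0+0+0+0+0+0+0+0+0+0+0+1+0+0+0+1+1+0+0+0+1+1+0 mod 2 = 1
Syndrome = 00101
Column i of H is the binary representation of i, so the syndrome is the binary index of the flipped bit.
Read s = 00101 with s[0] as LSB: 0·2^0 + 0·2^1 + 1·2^2 + 0·2^3 + 1·2^4 = 20.
Error is at bit position 20.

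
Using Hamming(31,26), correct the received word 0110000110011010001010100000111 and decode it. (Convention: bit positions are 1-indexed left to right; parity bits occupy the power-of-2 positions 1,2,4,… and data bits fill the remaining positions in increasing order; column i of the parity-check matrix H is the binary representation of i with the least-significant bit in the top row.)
Syndrome s = H · r^T (mod 2), r = 0110000110011010001010100000111:
  s[0] = (1010101010101010101010101010101)·(0110000110011010001010100000111) mod 2 = 0+0+1+0+0+0+0+0+1+0+0+0+1+0+1+0+0+0+1+0+1+0+1+0+0+0+0+0+1+0+1 mod 2 = 1
  s[1] = (0110011001100110011001100110011)·(0110000110011010001010100000111) mod 2 = 0+1+1+0+0+0+0+0+0+0+0+0+0+0+1+0+0+0+1+0+0+0+1+0+0+0+0+0+0+1+1 mod 2 = 1
  s[2] = (0001111000011110000111100001111)·(0110000110011010001010100000111) mod 2 = 0+0+0+0+0+0+0+0+0+0+0+1+1+0+1+0+0+0+0+0+1+0+1+0+0+0+0+0+1+1+1 mod 2 = 0
  s[3] = (0000000111111110000000011111111)·(0110000110011010001010100000111) mod 2 = 0+0+0+0+0+0+0+1+1+0+0+1+1+0+1+0+0+0+0+0+0+0+0+0+0+0+0+0+1+1+1 mod 2 = 0
  s[4] = (0000000000000001111111111111111)·(0110000110011010001010100000111) mod 2 = 0+0+0+0+0+0+0+0+0+0+0+0+0+0+0+0+0+0+1+0+1+0+1+0+0+0+0+0+1+1+1 mod 2 = 0
Syndrome = 11000
Column 3 of H equals this syndrome → error at bit 3 (1-indexed).
Flip bit 3: 0110000110011010001010100000111 → 0100000110011010001010100000111
Extract data bits at positions {3,5,6,7,9,10,11,12,13,14,15,17,18,19,20,21,22,23,24,25,26,27,28,29,30,31}: 00001001101001010100000111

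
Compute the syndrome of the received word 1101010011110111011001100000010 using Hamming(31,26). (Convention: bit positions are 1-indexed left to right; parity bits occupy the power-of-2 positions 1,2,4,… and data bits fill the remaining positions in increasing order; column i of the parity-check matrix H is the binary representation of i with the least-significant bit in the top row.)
Syndrome s = H · r^T (mod 2), r = 1101010011110111011001100000010:
  s[0] = (1010101010101010101010101010101)·(1101010011110111011001100000010) mod 2 = 1+0+0+0+0+0+0+0+1+0+1+0+0+0+1+0+0+0+1+0+0+0+1+0+0+0+0+0+0+0+0 mod 2 = 0
  s[1] = (0110011001100110011001100110011)·(1101010011110111011001100000010) mod 2 = 0+1+0+0+0+1+0+0+0+1+1+0+0+1+1+0+0+1+1+0+0+1+1+0+0+0+0+0+0+1+0 mod 2 = 1
  s[2] = (0001111000011110000111100001111)·(1101010011110111011001100000010) mod 2 = 0+0+0+1+0+1+0+0+0+0+0+1+0+1+1+0+0+0+0+0+0+1+1+0+0+0+0+0+0+1+0 mod 2 = 0
  s[3] = (0000000111111110000000011111111)·(1101010011110111011001100000010) mod 2 = 0+0+0+0+0+0+0+0+1+1+1+1+0+1+1+0+0+0+0+0+0+0+0+0+0+0+0+0+0+1+0 mod 2 = 1
  s[4] = (0000000000000001111111111111111)·(1101010011110111011001100000010) mod 2 = 0+0+0+0+0+0+0+0+0+0+0+0+0+0+0+1+0+1+1+0+0+1+1+0+0+0+0+0+0+1+0 mod 2 = 0
Syndrome = 01010
Non-zero syndrome: error at position 10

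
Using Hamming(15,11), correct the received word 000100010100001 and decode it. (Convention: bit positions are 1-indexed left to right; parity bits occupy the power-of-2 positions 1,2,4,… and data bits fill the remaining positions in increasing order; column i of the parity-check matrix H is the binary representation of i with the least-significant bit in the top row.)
Syndrome s = H · r^T (mod 2), r = 000100010100001:
  s[0] = (101010101010101)·(000100010100001) mod 2 = 0+0+0+0+0+0+0+0+0+0+0+0+0+0+1 mod 2 = 1
  s[1] = (011001100110011)·(000100010100001) mod 2 = 0+0+0+0+0+0+0+0+0+1+0+0+0+0+1 mod 2 = 0
  s[2] = (000111100001111)·(000100010100001) mod 2 = 0+0+0+1+0+0+0+0+0+0+0+0+0+0+1 mod 2 = 0
  s[3] = (000000011111111)·(000100010100001) mod 2 = 0+0+0+0+0+0+0+1+0+1+0+0+0+0+1 mod 2 = 1
Syndrome = 1001
Column 9 of H equals this syndrome → error at bit 9 (1-indexed).
Flip bit 9: 000100010100001 → 000100011100001
Extract data bits at positions {3,5,6,7,9,10,11,12,13,14,15}: 00001100001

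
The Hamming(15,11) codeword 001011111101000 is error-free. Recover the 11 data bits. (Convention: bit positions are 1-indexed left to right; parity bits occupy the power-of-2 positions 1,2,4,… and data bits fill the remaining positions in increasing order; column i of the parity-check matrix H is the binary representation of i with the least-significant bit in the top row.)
Parity bits occupy power-of-2 positions; data bits are at positions {3,5,6,7,9,10,11,12,13,14,15} (1-indexed).
Extract: c[3]=1 c[5]=1 c[6]=1 c[7]=1 c[9]=1 c[10]=1 c[11]=0 c[12]=1 c[13]=0 c[14]=0 c[15]=0
Data = 11111101000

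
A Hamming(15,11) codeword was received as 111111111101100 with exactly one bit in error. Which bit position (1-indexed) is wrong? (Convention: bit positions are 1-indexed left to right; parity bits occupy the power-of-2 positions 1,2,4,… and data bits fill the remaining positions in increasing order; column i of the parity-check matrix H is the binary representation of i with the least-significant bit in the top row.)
Syndrome s = H · r^T (mod 2), r = 111111111101100:
  s[0] = (101010101010101)·(111111111101100) mod 2 = 1+0+1+0+1+0+1+0+1+0+0+0+1+0+0 mod 2 = 0
  s[1] = (011001100110011)·(111111111101100) mod 2 = 0+1+1+0+0+1+1+0+0+1+0+0+0+0+0 mod 2 = 1
  s[2] = (000111100001111)·(111111111101100) mod 2 = 0+0+0+1+1+1+1+0+0+0+0+1+1+0+0 mod 2 = 0
  s[3] = (000000011111111)·(111111111101100) mod 2 = 0+0+0+0+0+0+0+1+1+1+0+1+1+0+0 mod 2 = 1
Syndrome = 0101
Column i of H is the binary representation of i, so the syndrome is the binary index of the flipped bit.
Read s = 0101 with s[0] as LSB: 0·2^0 + 1·2^1 + 0·2^2 + 1·2^3 = 10.
Error is at bit position 10.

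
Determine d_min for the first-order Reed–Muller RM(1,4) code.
d_min = 8 (RM(1,4) has length 16 and minimum distance 2^(m−1) = 8).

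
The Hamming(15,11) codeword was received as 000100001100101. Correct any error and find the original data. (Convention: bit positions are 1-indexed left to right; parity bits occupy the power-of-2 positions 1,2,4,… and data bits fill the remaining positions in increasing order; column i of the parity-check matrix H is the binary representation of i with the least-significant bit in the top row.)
Syndrome s = H · r^T (mod 2), r = 000100001100101:
  s[0] = (101010101010101)·(000100001100101) mod 2 = 0+0+0+0+0+0+0+0+1+0+0+0+1+0+1 mod 2 = 1
  s[1] = (011001100110011)·(000100001100101) mod 2 = 0+0+0+0+0+0+0+0+0+1+0+0+0+0+1 mod 2 = 0
  s[2] = (000111100001111)·(000100001100101) mod 2 = 0+0+0+1+0+0+0+0+0+0+0+0+1+0+1 mod 2 = 1
  s[3] = (000000011111111)·(000100001100101) mod 2 = 0+0+0+0+0+0+0+0+1+1+0+0+1+0+1 mod 2 = 0
Syndrome = 1010
Column 5 of H equals this syndrome → error at bit 5 (1-indexed).
Flip bit 5: 000100001100101 → 000110001100101
Extract data bits at positions {3,5,6,7,9,10,11,12,13,14,15}: 01001100101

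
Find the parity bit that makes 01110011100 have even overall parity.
Sum of data bits: 0+1+1+1+0+0+1+1+1+0+0 = 6.
6 mod 2 = 0, so parity bit = 0.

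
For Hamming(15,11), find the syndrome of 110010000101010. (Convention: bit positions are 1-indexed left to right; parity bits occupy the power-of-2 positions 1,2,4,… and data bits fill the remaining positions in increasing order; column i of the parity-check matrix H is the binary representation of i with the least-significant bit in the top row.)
Syndrome s = H · r^T (mod 2), r = 110010000101010:
  s[0] = (101010101010101)·(110010000101010) mod 2 = 1+0+0+0+1+0+0+0+0+0+0+0+0+0+0 mod 2 = 0
  s[1] = (011001100110011)·(110010000101010) mod 2 = 0+1+0+0+0+0+0+0+0+1+0+0+0+1+0 mod 2 = 1
  s[2] = (000111100001111)·(110010000101010) mod 2 = 0+0+0+0+1+0+0+0+0+0+0+1+0+1+0 mod 2 = 1
  s[3] = (000000011111111)·(110010000101010) mod 2 = 0+0+0+0+0+0+0+0+0+1+0+1+0+1+0 mod 2 = 1
Syndrome = 0111
Non-zero syndrome: error at position 14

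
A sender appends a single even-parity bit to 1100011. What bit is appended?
Sum of data bits: 1+1+0+0+0+1+1 = 4.
4 mod 2 = 0, so parity bit = 0.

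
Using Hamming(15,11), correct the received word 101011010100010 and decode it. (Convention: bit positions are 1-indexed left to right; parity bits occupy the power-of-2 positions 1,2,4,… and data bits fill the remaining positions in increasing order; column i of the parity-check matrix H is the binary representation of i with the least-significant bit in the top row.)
Syndrome s = H · r^T (mod 2), r = 101011010100010:
  s[0] = (101010101010101)·(101011010100010) mod 2 = 1+0+1+0+1+0+0+0+0+0+0+0+0+0+0 mod 2 = 1
  s[1] = (011001100110011)·(101011010100010) mod 2 = 0+0+1+0+0+1+0+0+0+1+0+0+0+1+0 mod 2 = 0
  s[2] = (000111100001111)·(101011010100010) mod 2 = 0+0+0+0+1+1+0+0+0+0+0+0+0+1+0 mod 2 = 1
  s[3] = (000000011111111)·(101011010100010) mod 2 = 0+0+0+0+0+0+0+1+0+1+0+0+0+1+0 mod 2 = 1
Syndrome = 1011
Column 13 of H equals this syndrome → error at bit 13 (1-indexed).
Flip bit 13: 101011010100010 → 101011010100110
Extract data bits at positions {3,5,6,7,9,10,11,12,13,14,15}: 11100100110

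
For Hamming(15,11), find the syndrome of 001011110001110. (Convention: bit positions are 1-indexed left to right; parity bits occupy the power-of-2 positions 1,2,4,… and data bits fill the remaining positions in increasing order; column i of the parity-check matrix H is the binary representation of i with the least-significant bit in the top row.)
Syndrome s = H · r^T (mod 2), r = 001011110001110:
  s[0] = (101010101010101)·(001011110001110) mod 2 = 0+0+1+0+1+0+1+0+0+0+0+0+1+0+0 mod 2 = 0
  s[1] = (011001100110011)·(001011110001110) mod 2 = 0+0+1+0+0+1+1+0+0+0+0+0+0+1+0 mod 2 = 0
  s[2] = (000111100001111)·(001011110001110) mod 2 = 0+0+0+0+1+1+1+0+0+0+0+1+1+1+0 mod 2 = 0
  s[3] = (000000011111111)·(001011110001110) mod 2 = 0+0+0+0+0+0+0+1+0+0+0+1+1+1+0 mod 2 = 0
Syndrome = 0000
s = 0: no error detected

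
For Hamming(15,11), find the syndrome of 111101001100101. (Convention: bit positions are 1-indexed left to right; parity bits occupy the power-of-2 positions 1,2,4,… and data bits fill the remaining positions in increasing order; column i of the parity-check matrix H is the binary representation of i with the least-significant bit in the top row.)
Syndrome s = H · r^T (mod 2), r = 111101001100101:
  s[0] = (101010101010101)·(111101001100101) mod 2 = 1+0+1+0+0+0+0+0+1+0+0+0+1+0+1 mod 2 = 1
  s[1] = (011001100110011)·(111101001100101) mod 2 = 0+1+1+0+0+1+0+0+0+1+0+0+0+0+1 mod 2 = 1
  s[2] = (000111100001111)·(111101001100101) mod 2 = 0+0+0+1+0+1+0+0+0+0+0+0+1+0+1 mod 2 = 0
  s[3] = (000000011111111)·(111101001100101) mod 2 = 0+0+0+0+0+0+0+0+1+1+0+0+1+0+1 mod 2 = 0
Syndrome = 1100
Non-zero syndrome: error at position 3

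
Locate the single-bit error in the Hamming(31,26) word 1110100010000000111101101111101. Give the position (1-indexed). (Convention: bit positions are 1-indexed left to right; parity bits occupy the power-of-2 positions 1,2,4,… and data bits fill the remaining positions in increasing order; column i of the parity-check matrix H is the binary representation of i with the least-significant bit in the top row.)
Syndrome s = H · r^T (mod 2), r = 1110100010000000111101101111101:
  s[0] = (1010101010101010101010101010101)·(1110100010000000111101101111101) mod 2 = 1+0+1+0+1+0+0+0+1+0+0+0+0+0+0+0+1+0+1+0+0+0+1+0+1+0+1+0+1+0+1 mod 2 = 1
  s[1] = (0110011001100110011001100110011)·(1110100010000000111101101111101) mod 2 = 0+1+1+0+0+0+0+0+0+0+0+0+0+0+0+0+0+1+1+0+0+1+1+0+0+1+1+0+0+0+1 mod 2 = 1
  s[2] = (0001111000011110000111100001111)·(1110100010000000111101101111101) mod 2 = 0+0+0+0+1+0+0+0+0+0+0+0+0+0+0+0+0+0+0+1+0+1+1+0+0+0+0+1+1+0+1 mod 2 = 1
  s[3] = (0000000111111110000000011111111)·(1110100010000000111101101111101) mod 2 = 0+0+0+0+0+0+0+0+1+0+0+0+0+0+0+0+0+0+0+0+0+0+0+0+1+1+1+1+1+0+1 mod 2 = 1
  s[4] = (0000000000000001111111111111111)·(1110100010000000111101101111101) mod 2 = 0+0+0+0+0+0+0+0+0+0+0+0+0+0+0+0+1+1+1+1+0+1+1+0+1+1+1+1+1+0+1 mod 2 = 0
Syndrome = 11110
Column i of H is the binary representation of i, so the syndrome is the binary index of the flipped bit.
Read s = 11110 with s[0] as LSB: 1·2^0 + 1·2^1 + 1·2^2 + 1·2^3 + 0·2^4 = 15.
Error is at bit position 15.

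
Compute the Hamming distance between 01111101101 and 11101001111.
XOR = 10010100010, count of 1s = 4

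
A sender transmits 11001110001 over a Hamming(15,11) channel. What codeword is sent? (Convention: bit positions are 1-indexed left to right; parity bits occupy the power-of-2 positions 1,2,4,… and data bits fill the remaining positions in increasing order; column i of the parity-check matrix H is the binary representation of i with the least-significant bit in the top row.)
Codeword c = d · G (mod 2), d = 11001110001:
  c[0] = d·G[:,0] = (11001110001)·(11011010101) mod 2 = 1+1+0+0+1+0+1+0+0+0+1 mod 2 = 1
  c[1] = d·G[:,1] = (11001110001)·(10110110011) mod 2 = 1+0+0+0+0+1+1+0+0+0+1 mod 2 = 0
  c[2] = d·G[:,2] = (11001110001)·(10000000000) mod 2 = 1+0+0+0+0+0+0+0+0+0+0 mod 2 = 1
  c[3] = d·G[:,3] = (11001110001)·(01110001111) mod 2 = 0+1+0+0+0+0+0+0+0+0+1 mod 2 = 0
  c[4] = d·G[:,4] = (11001110001)·(01000000000) mod 2 = 0+1+0+0+0+0+0+0+0+0+0 mod 2 = 1
  c[5] = d·G[:,5] = (11001110001)·(00100000000) mod 2 = 0+0+0+0+0+0+0+0+0+0+0 mod 2 = 0
  c[6] = d·G[:,6] = (11001110001)·(00010000000) mod 2 = 0+0+0+0+0+0+0+0+0+0+0 mod 2 = 0
  c[7] = d·G[:,7] = (11001110001)·(00001111111) mod 2 = 0+0+0+0+1+1+1+0+0+0+1 mod 2 = 0
  c[8] = d·G[:,8] = (11001110001)·(00001000000) mod 2 = 0+0+0+0+1+0+0+0+0+0+0 mod 2 = 1
  c[9] = d·G[:,9] = (11001110001)·(00000100000) mod 2 = 0+0+0+0+0+1+0+0+0+0+0 mod 2 = 1
  c[10] = d·G[:,10] = (11001110001)·(00000010000) mod 2 = 0+0+0+0+0+0+1+0+0+0+0 mod 2 = 1
  c[11] = d·G[:,11] = (11001110001)·(00000001000) mod 2 = 0+0+0+0+0+0+0+0+0+0+0 mod 2 = 0
  c[12] = d·G[:,12] = (11001110001)·(00000000100) mod 2 = 0+0+0+0+0+0+0+0+0+0+0 mod 2 = 0
  c[13] = d·G[:,13] = (11001110001)·(00000000010) mod 2 = 0+0+0+0+0+0+0+0+0+0+0 mod 2 = 0
  c[14] = d·G[:,14] = (11001110001)·(00000000001) mod 2 = 0+0+0+0+0+0+0+0+0+0+1 mod 2 = 1
Codeword = 101010001110001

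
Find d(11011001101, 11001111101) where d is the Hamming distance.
XOR = 00010110000, count of 1s = 3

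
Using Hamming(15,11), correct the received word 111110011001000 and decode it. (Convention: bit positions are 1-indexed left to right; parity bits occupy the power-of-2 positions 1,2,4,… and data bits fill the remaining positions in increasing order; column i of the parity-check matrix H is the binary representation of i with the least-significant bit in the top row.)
Syndrome s = H · r^T (mod 2), r = 111110011001000:
  s[0] = (101010101010101)·(111110011001000) mod 2 = 1+0+1+0+1+0+0+0+1+0+0+0+0+0+0 mod 2 = 0
  s[1] = (011001100110011)·(111110011001000) mod 2 = 0+1+1+0+0+0+0+0+0+0+0+0+0+0+0 mod 2 = 0
  s[2] = (000111100001111)·(111110011001000) mod 2 = 0+0+0+1+1+0+0+0+0+0+0+1+0+0+0 mod 2 = 1
  s[3] = (000000011111111)·(111110011001000) mod 2 = 0+0+0+0+0+0+0+1+1+0+0+1+0+0+0 mod 2 = 1
Syndrome = 0011
Column 12 of H equals this syndrome → error at bit 12 (1-indexed).
Flip bit 12: 111110011001000 → 111110011000000
Extract data bits at positions {3,5,6,7,9,10,11,12,13,14,15}: 11001000000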